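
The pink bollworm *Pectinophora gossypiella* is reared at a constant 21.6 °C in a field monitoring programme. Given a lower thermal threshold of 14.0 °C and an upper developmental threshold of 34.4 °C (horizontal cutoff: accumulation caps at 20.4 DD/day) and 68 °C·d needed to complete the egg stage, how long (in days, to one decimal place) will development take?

8.9 days

Daily accumulation = 21.6 − 14.0 = 7.6 DD/day.
Duration = 68 / 7.6 = 8.947 ≈ 8.9 days.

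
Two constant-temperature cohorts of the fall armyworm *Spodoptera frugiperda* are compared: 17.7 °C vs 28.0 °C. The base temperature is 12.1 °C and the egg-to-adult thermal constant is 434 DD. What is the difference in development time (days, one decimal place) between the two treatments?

50.2 days

At 17.7 °C: 434 / (17.7 − 12.1) = 434 / 5.6 = 77.500 d.
At 28.0 °C: 434 / (28.0 − 12.1) = 434 / 15.9 = 27.296 d.
Difference = |77.500 − 27.296| = 50.204 ≈ 50.2 days.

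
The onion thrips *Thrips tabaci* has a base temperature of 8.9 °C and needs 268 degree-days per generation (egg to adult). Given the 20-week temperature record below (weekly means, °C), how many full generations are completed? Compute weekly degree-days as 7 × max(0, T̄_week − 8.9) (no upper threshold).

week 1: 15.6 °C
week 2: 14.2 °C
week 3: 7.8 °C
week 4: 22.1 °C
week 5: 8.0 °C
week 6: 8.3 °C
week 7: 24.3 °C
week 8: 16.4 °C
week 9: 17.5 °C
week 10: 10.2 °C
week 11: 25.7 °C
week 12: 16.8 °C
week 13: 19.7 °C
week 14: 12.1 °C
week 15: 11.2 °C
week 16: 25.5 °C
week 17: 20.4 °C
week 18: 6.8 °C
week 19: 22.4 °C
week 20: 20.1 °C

Weekly DD (7 × max(0, T̄ − 8.9)): 46.9, 37.1, 0.0, 92.4, 0.0, 0.0, 107.8, 52.5, 60.2, 9.1, 117.6, 55.3, 75.6, 22.4, 16.1, 116.2, 80.5, 0.0, 94.5, 78.4.
Season total = 1062.6 DD.
Complete generations = ⌊1062.6 / 268⌋ = 3.

3 generations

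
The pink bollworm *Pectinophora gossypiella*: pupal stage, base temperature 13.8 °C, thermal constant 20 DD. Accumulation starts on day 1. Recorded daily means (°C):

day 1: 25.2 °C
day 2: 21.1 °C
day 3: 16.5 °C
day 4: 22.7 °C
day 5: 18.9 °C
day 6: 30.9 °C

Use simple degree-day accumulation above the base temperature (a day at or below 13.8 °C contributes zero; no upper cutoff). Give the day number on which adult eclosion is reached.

day 3

Daily DD above 13.8 °C: 11.4, 7.3, 2.7, 8.9, 5.1, 17.1.
Cumulative: 11.4, 18.7, 21.4, 30.3, 35.4, 52.5.
The total first reaches 20 DD on day 3.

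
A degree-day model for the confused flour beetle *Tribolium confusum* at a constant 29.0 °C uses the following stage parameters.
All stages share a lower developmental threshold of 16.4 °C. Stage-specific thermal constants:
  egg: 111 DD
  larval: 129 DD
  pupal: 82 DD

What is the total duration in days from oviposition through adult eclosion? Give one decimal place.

Daily accumulation at 29.0 °C = 29.0 − 16.4 = 12.6 DD/day.
Total K = 111 + 129 + 82 = 322 DD.
Total duration = 322 / 12.6 = 25.556 ≈ 25.6 days.

25.6 days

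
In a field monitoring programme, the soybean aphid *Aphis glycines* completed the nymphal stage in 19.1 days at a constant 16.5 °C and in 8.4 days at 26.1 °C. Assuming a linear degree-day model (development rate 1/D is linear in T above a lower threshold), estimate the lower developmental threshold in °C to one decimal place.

9.0 °C

Under the model K = D·(T − T_b), so D₁·(T₁ − T_b) = D₂·(T₂ − T_b).
19.1·(16.5 − T_b) = 8.4·(26.1 − T_b)
T_b = (19.1·16.5 − 8.4·26.1) / (19.1 − 8.4) = 95.91 / 10.7 = 8.964 °C ≈ 9.0 °C.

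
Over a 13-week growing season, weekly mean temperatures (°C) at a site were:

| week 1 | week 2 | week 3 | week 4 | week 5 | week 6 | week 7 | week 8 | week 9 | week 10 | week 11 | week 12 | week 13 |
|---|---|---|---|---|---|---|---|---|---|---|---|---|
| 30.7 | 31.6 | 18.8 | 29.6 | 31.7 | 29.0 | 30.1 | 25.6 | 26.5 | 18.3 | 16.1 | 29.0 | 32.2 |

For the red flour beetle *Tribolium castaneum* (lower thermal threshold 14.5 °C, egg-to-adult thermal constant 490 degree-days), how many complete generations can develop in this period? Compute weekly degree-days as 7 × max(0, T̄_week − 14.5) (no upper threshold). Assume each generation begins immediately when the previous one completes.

Weekly DD (7 × max(0, T̄ − 14.5)): 113.4, 119.7, 30.1, 105.7, 120.4, 101.5, 109.2, 77.7, 84.0, 26.6, 11.2, 101.5, 123.9.
Season total = 1124.9 DD.
Complete generations = ⌊1124.9 / 490⌋ = 2.

2 generations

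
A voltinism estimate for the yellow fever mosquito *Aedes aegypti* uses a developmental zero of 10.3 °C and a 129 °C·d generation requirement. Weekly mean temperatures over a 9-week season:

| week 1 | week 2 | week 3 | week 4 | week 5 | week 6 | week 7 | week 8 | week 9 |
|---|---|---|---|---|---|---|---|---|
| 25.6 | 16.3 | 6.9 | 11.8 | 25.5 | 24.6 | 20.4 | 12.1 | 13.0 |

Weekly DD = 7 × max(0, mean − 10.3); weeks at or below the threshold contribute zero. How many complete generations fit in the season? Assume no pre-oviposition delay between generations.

Weekly DD (7 × max(0, T̄ − 10.3)): 107.1, 42.0, 0.0, 10.5, 106.4, 100.1, 70.7, 12.6, 18.9.
Season total = 468.3 DD.
Complete generations = ⌊468.3 / 129⌋ = 3.

3 generations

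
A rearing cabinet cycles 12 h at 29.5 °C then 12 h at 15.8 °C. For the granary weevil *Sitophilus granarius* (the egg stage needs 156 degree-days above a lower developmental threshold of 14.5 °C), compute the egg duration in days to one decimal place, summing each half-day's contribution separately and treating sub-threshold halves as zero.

19.1 days

Day half: max(0, 29.5 − 14.5) × 0.5 = 15.0 × 0.5 = 7.50 DD.
Night half: max(0, 15.8 − 14.5) × 0.5 = 1.3 × 0.5 = 0.65 DD.
Per 24 h: 8.15 DD/day.
Duration = 156 / 8.15 = 19.141 ≈ 19.1 days.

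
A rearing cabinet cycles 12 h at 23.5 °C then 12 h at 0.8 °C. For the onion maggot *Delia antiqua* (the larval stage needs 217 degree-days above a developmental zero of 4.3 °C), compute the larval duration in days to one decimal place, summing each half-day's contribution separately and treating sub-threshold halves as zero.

Day half: max(0, 23.5 − 4.3) × 0.5 = 19.2 × 0.5 = 9.60 DD.
Night half: max(0, 0.8 − 4.3) × 0.5 = 0.0 × 0.5 = 0.00 DD.
Per 24 h: 9.60 DD/day.
Duration = 217 / 9.60 = 22.604 ≈ 22.6 days.

22.6 days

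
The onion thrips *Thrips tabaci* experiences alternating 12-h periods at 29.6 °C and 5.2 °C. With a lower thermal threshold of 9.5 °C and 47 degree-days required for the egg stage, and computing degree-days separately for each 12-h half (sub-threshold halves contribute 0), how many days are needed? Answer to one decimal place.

Day half: max(0, 29.6 − 9.5) × 0.5 = 20.1 × 0.5 = 10.05 DD.
Night half: max(0, 5.2 − 9.5) × 0.5 = 0.0 × 0.5 = 0.00 DD.
Per 24 h: 10.05 DD/day.
Duration = 47 / 10.05 = 4.677 ≈ 4.7 days.

4.7 days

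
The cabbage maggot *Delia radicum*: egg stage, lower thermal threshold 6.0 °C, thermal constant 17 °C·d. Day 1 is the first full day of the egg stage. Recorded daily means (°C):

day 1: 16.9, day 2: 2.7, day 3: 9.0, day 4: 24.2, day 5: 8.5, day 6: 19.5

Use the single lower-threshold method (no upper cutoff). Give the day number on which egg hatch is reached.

Daily DD above 6.0 °C: 10.9, 0.0, 3.0, 18.2, 2.5, 13.5.
Cumulative: 10.9, 10.9, 13.9, 32.1, 34.6, 48.1.
The total first reaches 17 DD on day 4.

day 4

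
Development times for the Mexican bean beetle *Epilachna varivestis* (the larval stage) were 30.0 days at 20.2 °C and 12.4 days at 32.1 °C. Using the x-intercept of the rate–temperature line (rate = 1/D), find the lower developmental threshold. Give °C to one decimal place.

11.8 °C

Linear rate model ⇒ the product D·(T − T_b) is constant across temperatures.
30.0·(20.2 − T_b) = 12.4·(32.1 − T_b)
T_b = (30.0·20.2 − 12.4·32.1) / (30.0 − 12.4) = 207.96 / 17.6 = 11.816 °C ≈ 11.8 °C.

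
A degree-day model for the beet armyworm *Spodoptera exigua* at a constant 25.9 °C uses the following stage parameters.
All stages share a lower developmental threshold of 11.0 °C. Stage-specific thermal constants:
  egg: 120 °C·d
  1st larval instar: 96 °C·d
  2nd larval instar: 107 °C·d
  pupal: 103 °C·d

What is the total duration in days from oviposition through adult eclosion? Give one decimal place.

Daily accumulation at 25.9 °C = 25.9 − 11.0 = 14.9 DD/day.
Total K = 120 + 96 + 107 + 103 = 426 DD.
Total duration = 426 / 14.9 = 28.591 ≈ 28.6 days.

28.6 days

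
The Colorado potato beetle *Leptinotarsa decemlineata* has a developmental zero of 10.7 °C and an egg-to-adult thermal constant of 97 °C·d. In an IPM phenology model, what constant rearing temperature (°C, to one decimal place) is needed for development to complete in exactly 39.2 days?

13.2 °C

Required daily accumulation = 97 / 39.2 = 2.474 DD/day.
T = T_base + 2.474 = 10.7 + 2.474 = 13.174 ≈ 13.2 °C.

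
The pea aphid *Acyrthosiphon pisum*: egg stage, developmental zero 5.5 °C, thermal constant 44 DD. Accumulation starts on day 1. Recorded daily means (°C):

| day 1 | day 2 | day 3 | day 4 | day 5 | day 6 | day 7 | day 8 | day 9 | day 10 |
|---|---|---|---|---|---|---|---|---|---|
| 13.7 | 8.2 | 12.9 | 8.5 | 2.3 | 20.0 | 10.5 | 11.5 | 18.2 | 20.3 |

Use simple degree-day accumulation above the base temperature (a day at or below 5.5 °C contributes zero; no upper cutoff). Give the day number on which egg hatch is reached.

day 8

Daily DD above 5.5 °C: 8.2, 2.7, 7.4, 3.0, 0.0, 14.5, 5.0, 6.0, 12.7, 14.8.
Cumulative: 8.2, 10.9, 18.3, 21.3, 21.3, 35.8, 40.8, 46.8, 59.5, 74.3.
The total first reaches 44 DD on day 8.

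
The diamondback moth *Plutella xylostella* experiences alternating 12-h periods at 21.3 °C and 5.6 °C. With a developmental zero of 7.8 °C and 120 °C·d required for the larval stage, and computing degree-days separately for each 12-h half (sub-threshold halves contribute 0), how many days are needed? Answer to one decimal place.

Day half: max(0, 21.3 − 7.8) × 0.5 = 13.5 × 0.5 = 6.75 DD.
Night half: max(0, 5.6 − 7.8) × 0.5 = 0.0 × 0.5 = 0.00 DD.
Per 24 h: 6.75 DD/day.
Duration = 120 / 6.75 = 17.778 ≈ 17.8 days.

17.8 days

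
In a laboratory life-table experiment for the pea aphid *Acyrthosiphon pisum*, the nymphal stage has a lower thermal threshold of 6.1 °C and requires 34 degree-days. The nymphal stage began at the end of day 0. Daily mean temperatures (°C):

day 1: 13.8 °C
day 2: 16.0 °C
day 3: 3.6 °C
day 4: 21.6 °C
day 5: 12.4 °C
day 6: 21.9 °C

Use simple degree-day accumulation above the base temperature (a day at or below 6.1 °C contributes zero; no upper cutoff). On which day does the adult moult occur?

Daily DD above 6.1 °C: 7.7, 9.9, 0.0, 15.5, 6.3, 15.8.
Cumulative: 7.7, 17.6, 17.6, 33.1, 39.4, 55.2.
The total first reaches 34 DD on day 5.

day 5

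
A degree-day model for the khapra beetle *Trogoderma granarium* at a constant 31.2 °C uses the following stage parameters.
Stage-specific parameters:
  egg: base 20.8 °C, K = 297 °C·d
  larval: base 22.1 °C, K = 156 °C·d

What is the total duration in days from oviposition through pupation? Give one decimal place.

egg: 297 / (31.2 − 20.8) = 297 / 10.4 = 28.558 d.
larval: 156 / (31.2 − 22.1) = 156 / 9.1 = 17.143 d.
Sum = 45.701 ≈ 45.7 days.

45.7 days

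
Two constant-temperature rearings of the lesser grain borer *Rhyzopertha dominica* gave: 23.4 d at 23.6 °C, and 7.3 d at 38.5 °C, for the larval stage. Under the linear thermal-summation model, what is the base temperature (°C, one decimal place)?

16.8 °C

Linear rate model ⇒ the product D·(T − T_b) is constant across temperatures.
23.4·(23.6 − T_b) = 7.3·(38.5 − T_b)
T_b = (23.4·23.6 − 7.3·38.5) / (23.4 − 7.3) = 271.19 / 16.1 = 16.844 °C ≈ 16.8 °C.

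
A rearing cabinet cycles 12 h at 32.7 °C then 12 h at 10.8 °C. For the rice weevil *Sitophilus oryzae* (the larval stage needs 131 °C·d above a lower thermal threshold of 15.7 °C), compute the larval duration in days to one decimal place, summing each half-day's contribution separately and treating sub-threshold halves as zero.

Day half: max(0, 32.7 − 15.7) × 0.5 = 17.0 × 0.5 = 8.50 DD.
Night half: max(0, 10.8 − 15.7) × 0.5 = 0.0 × 0.5 = 0.00 DD.
Per 24 h: 8.50 DD/day.
Duration = 131 / 8.50 = 15.412 ≈ 15.4 days.

15.4 days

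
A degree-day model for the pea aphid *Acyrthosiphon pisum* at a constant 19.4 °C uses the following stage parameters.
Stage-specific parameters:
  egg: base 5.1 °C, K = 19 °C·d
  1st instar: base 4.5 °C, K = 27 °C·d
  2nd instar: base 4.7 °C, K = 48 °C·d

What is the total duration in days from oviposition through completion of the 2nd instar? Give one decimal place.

egg: 19 / (19.4 − 5.1) = 19 / 14.3 = 1.329 d.
1st instar: 27 / (19.4 − 4.5) = 27 / 14.9 = 1.812 d.
2nd instar: 48 / (19.4 − 4.7) = 48 / 14.7 = 3.265 d.
Sum = 6.406 ≈ 6.4 days.

6.4 days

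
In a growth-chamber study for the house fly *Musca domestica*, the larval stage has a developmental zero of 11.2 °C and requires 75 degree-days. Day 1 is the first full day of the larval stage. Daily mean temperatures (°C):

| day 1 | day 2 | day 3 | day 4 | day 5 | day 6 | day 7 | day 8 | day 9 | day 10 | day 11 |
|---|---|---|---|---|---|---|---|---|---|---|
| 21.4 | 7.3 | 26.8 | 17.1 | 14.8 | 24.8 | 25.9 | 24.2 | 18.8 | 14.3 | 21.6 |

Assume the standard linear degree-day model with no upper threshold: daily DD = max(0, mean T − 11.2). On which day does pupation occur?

day 8

Daily DD above 11.2 °C: 10.2, 0.0, 15.6, 5.9, 3.6, 13.6, 14.7, 13.0, 7.6, 3.1, 10.4.
Cumulative: 10.2, 10.2, 25.8, 31.7, 35.3, 48.9, 63.6, 76.6, 84.2, 87.3, 97.7.
The total first reaches 75 DD on day 8.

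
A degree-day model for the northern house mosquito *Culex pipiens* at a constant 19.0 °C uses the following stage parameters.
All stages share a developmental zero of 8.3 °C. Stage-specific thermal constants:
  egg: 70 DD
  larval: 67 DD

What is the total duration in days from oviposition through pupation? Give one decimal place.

12.8 days

Daily accumulation at 19.0 °C = 19.0 − 8.3 = 10.7 DD/day.
Total K = 70 + 67 = 137 DD.
Total duration = 137 / 10.7 = 12.804 ≈ 12.8 days.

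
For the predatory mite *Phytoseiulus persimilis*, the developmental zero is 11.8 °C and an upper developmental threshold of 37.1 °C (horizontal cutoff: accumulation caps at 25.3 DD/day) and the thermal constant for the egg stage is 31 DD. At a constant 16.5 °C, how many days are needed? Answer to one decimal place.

Daily accumulation = 16.5 − 11.8 = 4.7 DD/day.
Duration = 31 / 4.7 = 6.596 ≈ 6.6 days.

6.6 days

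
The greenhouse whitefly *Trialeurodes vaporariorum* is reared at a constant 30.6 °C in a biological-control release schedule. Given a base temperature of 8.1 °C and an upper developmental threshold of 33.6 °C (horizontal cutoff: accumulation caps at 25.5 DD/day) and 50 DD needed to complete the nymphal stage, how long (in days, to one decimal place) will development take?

2.2 days

Daily accumulation = 30.6 − 8.1 = 22.5 DD/day.
Duration = 50 / 22.5 = 2.222 ≈ 2.2 days.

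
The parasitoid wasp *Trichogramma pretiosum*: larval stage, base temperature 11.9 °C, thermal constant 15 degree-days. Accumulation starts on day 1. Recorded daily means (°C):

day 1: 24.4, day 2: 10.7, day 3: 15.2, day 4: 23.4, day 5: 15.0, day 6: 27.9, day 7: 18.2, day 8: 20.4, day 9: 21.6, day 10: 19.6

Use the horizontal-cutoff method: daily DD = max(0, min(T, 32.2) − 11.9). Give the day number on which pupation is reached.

Daily DD above 11.9 °C (capped at 20.3): 12.5, 0.0, 3.3, 11.5, 3.1, 16.0, 6.3, 8.5, 9.7, 7.7.
Cumulative: 12.5, 12.5, 15.8, 27.3, 30.4, 46.4, 52.7, 61.2, 70.9, 78.6.
The total first reaches 15 DD on day 3.

day 3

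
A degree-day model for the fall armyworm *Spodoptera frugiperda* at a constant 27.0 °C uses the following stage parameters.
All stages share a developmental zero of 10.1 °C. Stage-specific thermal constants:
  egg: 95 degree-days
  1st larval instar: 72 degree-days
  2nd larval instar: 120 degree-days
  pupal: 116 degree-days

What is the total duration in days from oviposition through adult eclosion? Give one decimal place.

23.8 days

Daily accumulation at 27.0 °C = 27.0 − 10.1 = 16.9 DD/day.
Total K = 95 + 72 + 120 + 116 = 403 DD.
Total duration = 403 / 16.9 = 23.846 ≈ 23.8 days.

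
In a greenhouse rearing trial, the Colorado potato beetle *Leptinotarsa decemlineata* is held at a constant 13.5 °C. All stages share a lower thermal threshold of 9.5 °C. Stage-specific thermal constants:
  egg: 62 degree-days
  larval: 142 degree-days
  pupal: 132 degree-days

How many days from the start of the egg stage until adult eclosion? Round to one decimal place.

84.0 days

Daily accumulation at 13.5 °C = 13.5 − 9.5 = 4.0 DD/day.
Total K = 62 + 142 + 132 = 336 DD.
Total duration = 336 / 4.0 = 84.000 ≈ 84.0 days.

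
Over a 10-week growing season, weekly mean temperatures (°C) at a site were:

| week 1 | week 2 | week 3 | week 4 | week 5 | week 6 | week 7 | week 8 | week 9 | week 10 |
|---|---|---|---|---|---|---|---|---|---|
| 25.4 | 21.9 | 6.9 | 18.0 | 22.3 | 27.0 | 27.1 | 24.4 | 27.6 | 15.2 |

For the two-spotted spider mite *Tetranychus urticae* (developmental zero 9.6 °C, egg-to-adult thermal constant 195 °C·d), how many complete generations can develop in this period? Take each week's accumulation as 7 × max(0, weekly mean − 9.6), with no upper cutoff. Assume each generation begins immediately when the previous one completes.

Weekly DD (7 × max(0, T̄ − 9.6)): 110.6, 86.1, 0.0, 58.8, 88.9, 121.8, 122.5, 103.6, 126.0, 39.2.
Season total = 857.5 DD.
Complete generations = ⌊857.5 / 195⌋ = 4.

4 generations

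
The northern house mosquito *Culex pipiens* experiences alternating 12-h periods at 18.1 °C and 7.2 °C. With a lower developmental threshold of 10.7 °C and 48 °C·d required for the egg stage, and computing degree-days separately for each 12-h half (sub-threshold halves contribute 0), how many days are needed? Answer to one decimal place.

Day half: max(0, 18.1 − 10.7) × 0.5 = 7.4 × 0.5 = 3.70 DD.
Night half: max(0, 7.2 − 10.7) × 0.5 = 0.0 × 0.5 = 0.00 DD.
Per 24 h: 3.70 DD/day.
Duration = 48 / 3.70 = 12.973 ≈ 13.0 days.

13.0 days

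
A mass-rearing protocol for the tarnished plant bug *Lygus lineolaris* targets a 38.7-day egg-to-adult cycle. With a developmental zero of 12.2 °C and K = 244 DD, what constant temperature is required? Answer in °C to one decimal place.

18.5 °C

Required daily accumulation = 244 / 38.7 = 6.305 DD/day.
T = T_base + 6.305 = 12.2 + 6.305 = 18.505 ≈ 18.5 °C.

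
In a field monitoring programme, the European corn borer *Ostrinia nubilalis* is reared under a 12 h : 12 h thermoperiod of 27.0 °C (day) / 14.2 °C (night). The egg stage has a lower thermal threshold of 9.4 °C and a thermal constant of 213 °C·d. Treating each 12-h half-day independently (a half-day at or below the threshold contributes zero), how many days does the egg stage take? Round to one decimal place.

19.0 days

Day half: max(0, 27.0 − 9.4) × 0.5 = 17.6 × 0.5 = 8.80 DD.
Night half: max(0, 14.2 − 9.4) × 0.5 = 4.8 × 0.5 = 2.40 DD.
Per 24 h: 11.20 DD/day.
Duration = 213 / 11.20 = 19.018 ≈ 19.0 days.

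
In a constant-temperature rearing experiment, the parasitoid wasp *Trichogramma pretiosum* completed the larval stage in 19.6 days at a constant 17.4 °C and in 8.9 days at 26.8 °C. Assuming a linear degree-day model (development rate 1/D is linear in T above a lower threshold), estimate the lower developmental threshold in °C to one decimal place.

Equal thermal constants: D₁(T₁ − T_b) = D₂(T₂ − T_b).
19.6·(17.4 − T_b) = 8.9·(26.8 − T_b)
T_b = (19.6·17.4 − 8.9·26.8) / (19.6 − 8.9) = 102.52 / 10.7 = 9.581 °C ≈ 9.6 °C.

9.6 °C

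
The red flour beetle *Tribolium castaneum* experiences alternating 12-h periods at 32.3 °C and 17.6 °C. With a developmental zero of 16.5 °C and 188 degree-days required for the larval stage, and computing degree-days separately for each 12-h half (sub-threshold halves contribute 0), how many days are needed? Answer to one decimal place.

Day half: max(0, 32.3 − 16.5) × 0.5 = 15.8 × 0.5 = 7.90 DD.
Night half: max(0, 17.6 − 16.5) × 0.5 = 1.1 × 0.5 = 0.55 DD.
Per 24 h: 8.45 DD/day.
Duration = 188 / 8.45 = 22.249 ≈ 22.2 days.

22.2 days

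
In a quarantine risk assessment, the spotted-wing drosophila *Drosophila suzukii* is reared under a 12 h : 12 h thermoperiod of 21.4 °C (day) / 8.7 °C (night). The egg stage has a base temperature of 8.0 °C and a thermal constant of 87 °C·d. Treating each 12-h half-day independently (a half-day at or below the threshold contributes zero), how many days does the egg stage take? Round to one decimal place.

Day half: max(0, 21.4 − 8.0) × 0.5 = 13.4 × 0.5 = 6.70 DD.
Night half: max(0, 8.7 − 8.0) × 0.5 = 0.7 × 0.5 = 0.35 DD.
Per 24 h: 7.05 DD/day.
Duration = 87 / 7.05 = 12.340 ≈ 12.3 days.

12.3 days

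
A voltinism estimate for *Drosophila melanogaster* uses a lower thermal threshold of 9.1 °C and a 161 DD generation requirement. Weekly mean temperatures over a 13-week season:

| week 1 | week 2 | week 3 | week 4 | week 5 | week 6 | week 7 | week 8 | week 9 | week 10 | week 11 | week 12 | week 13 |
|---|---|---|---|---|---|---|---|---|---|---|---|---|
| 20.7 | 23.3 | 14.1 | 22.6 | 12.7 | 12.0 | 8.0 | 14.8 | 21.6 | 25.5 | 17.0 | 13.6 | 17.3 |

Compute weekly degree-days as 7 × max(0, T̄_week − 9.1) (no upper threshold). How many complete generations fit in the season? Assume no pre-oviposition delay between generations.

Weekly DD (7 × max(0, T̄ − 9.1)): 81.2, 99.4, 35.0, 94.5, 25.2, 20.3, 0.0, 39.9, 87.5, 114.8, 55.3, 31.5, 57.4.
Season total = 742.0 DD.
Complete generations = ⌊742.0 / 161⌋ = 4.

4 generations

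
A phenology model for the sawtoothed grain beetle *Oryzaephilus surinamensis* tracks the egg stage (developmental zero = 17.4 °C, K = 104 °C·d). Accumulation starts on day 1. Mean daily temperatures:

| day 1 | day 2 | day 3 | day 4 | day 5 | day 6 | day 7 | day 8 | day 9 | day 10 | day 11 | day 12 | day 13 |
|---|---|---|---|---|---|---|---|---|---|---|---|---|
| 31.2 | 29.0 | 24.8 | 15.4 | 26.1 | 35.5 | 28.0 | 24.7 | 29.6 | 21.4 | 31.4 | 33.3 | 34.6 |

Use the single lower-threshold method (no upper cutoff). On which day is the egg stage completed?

Daily DD above 17.4 °C: 13.8, 11.6, 7.4, 0.0, 8.7, 18.1, 10.6, 7.3, 12.2, 4.0, 14.0, 15.9, 17.2.
Cumulative: 13.8, 25.4, 32.8, 32.8, 41.5, 59.6, 70.2, 77.5, 89.7, 93.7, 107.7, 123.6, 140.8.
The total first reaches 104 DD on day 11.

day 11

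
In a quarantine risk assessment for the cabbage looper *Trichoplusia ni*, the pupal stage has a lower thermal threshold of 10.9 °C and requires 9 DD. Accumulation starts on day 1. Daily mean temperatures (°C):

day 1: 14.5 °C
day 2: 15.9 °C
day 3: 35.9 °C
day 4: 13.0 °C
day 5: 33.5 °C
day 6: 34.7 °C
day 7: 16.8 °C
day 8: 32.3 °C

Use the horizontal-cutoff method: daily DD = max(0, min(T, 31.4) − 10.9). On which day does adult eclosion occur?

day 3

Daily DD above 10.9 °C (capped at 20.5): 3.6, 5.0, 20.5, 2.1, 20.5, 20.5, 5.9, 20.5.
Cumulative: 3.6, 8.6, 29.1, 31.2, 51.7, 72.2, 78.1, 98.6.
The total first reaches 9 DD on day 3.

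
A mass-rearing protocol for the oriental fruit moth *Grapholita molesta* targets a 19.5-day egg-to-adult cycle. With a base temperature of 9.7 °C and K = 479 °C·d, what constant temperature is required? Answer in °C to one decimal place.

34.3 °C

Required daily accumulation = 479 / 19.5 = 24.564 DD/day.
T = T_base + 24.564 = 9.7 + 24.564 = 34.264 ≈ 34.3 °C.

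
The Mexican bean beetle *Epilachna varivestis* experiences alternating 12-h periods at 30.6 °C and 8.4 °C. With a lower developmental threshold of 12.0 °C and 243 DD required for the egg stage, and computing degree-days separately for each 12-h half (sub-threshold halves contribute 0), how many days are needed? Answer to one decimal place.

26.1 days

Day half: max(0, 30.6 − 12.0) × 0.5 = 18.6 × 0.5 = 9.30 DD.
Night half: max(0, 8.4 − 12.0) × 0.5 = 0.0 × 0.5 = 0.00 DD.
Per 24 h: 9.30 DD/day.
Duration = 243 / 9.30 = 26.129 ≈ 26.1 days.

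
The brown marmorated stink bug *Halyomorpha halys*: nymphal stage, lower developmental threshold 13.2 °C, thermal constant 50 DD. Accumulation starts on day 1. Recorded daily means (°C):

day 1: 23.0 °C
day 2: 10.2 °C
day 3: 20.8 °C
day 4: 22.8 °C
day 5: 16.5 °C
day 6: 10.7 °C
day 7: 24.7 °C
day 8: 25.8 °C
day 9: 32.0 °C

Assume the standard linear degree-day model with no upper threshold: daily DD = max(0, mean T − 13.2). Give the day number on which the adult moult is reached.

day 8

Daily DD above 13.2 °C: 9.8, 0.0, 7.6, 9.6, 3.3, 0.0, 11.5, 12.6, 18.8.
Cumulative: 9.8, 9.8, 17.4, 27.0, 30.3, 30.3, 41.8, 54.4, 73.2.
The total first reaches 50 DD on day 8.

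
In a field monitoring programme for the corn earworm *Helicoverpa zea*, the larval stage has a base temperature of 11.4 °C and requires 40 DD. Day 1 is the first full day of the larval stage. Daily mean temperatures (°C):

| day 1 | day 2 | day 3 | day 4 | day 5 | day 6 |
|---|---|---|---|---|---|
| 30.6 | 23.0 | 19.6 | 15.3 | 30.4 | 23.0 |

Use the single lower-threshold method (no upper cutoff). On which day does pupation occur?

Daily DD above 11.4 °C: 19.2, 11.6, 8.2, 3.9, 19.0, 11.6.
Cumulative: 19.2, 30.8, 39.0, 42.9, 61.9, 73.5.
The total first reaches 40 DD on day 4.

day 4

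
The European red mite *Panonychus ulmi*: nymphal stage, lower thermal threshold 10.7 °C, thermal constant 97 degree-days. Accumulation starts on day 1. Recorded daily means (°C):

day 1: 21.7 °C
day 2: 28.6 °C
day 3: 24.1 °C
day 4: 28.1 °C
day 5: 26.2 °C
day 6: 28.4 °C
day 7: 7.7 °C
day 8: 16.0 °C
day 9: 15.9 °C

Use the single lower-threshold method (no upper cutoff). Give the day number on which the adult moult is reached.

Daily DD above 10.7 °C: 11.0, 17.9, 13.4, 17.4, 15.5, 17.7, 0.0, 5.3, 5.2.
Cumulative: 11.0, 28.9, 42.3, 59.7, 75.2, 92.9, 92.9, 98.2, 103.4.
The total first reaches 97 DD on day 8.

day 8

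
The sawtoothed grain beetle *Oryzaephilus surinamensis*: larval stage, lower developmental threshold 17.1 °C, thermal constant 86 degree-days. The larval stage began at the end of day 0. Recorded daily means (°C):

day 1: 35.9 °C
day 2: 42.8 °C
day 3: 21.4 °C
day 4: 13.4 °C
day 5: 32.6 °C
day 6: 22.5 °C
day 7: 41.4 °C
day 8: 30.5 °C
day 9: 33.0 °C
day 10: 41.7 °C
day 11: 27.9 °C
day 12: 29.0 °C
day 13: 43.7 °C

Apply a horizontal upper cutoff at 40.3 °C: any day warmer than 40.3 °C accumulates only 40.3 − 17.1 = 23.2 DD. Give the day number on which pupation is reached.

day 7

Daily DD above 17.1 °C (capped at 23.2): 18.8, 23.2, 4.3, 0.0, 15.5, 5.4, 23.2, 13.4, 15.9, 23.2, 10.8, 11.9, 23.2.
Cumulative: 18.8, 42.0, 46.3, 46.3, 61.8, 67.2, 90.4, 103.8, 119.7, 142.9, 153.7, 165.6, 188.8.
The total first reaches 86 DD on day 7.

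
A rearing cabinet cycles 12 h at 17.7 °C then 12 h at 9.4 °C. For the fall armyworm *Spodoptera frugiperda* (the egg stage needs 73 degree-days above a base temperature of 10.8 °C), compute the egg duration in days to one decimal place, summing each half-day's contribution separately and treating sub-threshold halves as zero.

Day half: max(0, 17.7 − 10.8) × 0.5 = 6.9 × 0.5 = 3.45 DD.
Night half: max(0, 9.4 − 10.8) × 0.5 = 0.0 × 0.5 = 0.00 DD.
Per 24 h: 3.45 DD/day.
Duration = 73 / 3.45 = 21.159 ≈ 21.2 days.

21.2 days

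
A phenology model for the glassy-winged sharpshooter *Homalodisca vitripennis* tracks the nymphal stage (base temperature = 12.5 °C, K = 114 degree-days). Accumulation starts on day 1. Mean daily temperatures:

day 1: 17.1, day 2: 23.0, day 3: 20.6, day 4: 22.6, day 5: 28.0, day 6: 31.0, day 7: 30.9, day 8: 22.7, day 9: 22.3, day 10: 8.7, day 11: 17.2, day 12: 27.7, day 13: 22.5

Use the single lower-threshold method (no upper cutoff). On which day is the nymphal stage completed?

day 12

Daily DD above 12.5 °C: 4.6, 10.5, 8.1, 10.1, 15.5, 18.5, 18.4, 10.2, 9.8, 0.0, 4.7, 15.2, 10.0.
Cumulative: 4.6, 15.1, 23.2, 33.3, 48.8, 67.3, 85.7, 95.9, 105.7, 105.7, 110.4, 125.6, 135.6.
The total first reaches 114 DD on day 12.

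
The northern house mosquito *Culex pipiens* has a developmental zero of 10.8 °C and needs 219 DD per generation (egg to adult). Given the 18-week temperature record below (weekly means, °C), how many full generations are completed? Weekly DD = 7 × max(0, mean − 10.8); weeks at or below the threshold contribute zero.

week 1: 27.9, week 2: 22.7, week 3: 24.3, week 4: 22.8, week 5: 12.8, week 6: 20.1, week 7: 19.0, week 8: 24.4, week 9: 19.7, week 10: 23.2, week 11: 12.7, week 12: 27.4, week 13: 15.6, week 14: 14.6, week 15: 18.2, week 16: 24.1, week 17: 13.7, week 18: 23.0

5 generations

Weekly DD (7 × max(0, T̄ − 10.8)): 119.7, 83.3, 94.5, 84.0, 14.0, 65.1, 57.4, 95.2, 62.3, 86.8, 13.3, 116.2, 33.6, 26.6, 51.8, 93.1, 20.3, 85.4.
Season total = 1202.6 DD.
Complete generations = ⌊1202.6 / 219⌋ = 5.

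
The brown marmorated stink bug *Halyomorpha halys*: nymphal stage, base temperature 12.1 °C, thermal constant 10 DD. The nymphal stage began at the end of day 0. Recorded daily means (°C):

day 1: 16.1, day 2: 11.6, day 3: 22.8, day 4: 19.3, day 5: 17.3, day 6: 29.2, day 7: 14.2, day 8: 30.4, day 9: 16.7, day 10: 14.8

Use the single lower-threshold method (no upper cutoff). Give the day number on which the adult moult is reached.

day 3

Daily DD above 12.1 °C: 4.0, 0.0, 10.7, 7.2, 5.2, 17.1, 2.1, 18.3, 4.6, 2.7.
Cumulative: 4.0, 4.0, 14.7, 21.9, 27.1, 44.2, 46.3, 64.6, 69.2, 71.9.
The total first reaches 10 DD on day 3.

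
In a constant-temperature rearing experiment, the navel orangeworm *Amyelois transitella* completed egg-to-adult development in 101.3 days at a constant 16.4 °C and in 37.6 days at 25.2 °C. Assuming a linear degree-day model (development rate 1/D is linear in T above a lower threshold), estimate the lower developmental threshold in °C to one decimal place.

11.2 °C

Under the model K = D·(T − T_b), so D₁·(T₁ − T_b) = D₂·(T₂ − T_b).
101.3·(16.4 − T_b) = 37.6·(25.2 − T_b)
T_b = (101.3·16.4 − 37.6·25.2) / (101.3 − 37.6) = 713.80 / 63.7 = 11.206 °C ≈ 11.2 °C.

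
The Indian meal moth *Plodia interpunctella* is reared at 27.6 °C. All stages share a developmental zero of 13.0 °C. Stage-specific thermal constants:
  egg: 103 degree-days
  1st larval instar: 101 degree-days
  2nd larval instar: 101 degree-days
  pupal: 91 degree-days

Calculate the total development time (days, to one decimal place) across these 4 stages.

Daily accumulation at 27.6 °C = 27.6 − 13.0 = 14.6 DD/day.
Total K = 103 + 101 + 101 + 91 = 396 DD.
Total duration = 396 / 14.6 = 27.123 ≈ 27.1 days.

27.1 days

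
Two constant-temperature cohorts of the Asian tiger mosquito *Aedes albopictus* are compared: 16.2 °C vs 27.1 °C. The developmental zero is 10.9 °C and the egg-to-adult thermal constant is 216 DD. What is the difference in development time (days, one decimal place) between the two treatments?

27.4 days

At 16.2 °C: 216 / (16.2 − 10.9) = 216 / 5.3 = 40.755 d.
At 27.1 °C: 216 / (27.1 − 10.9) = 216 / 16.2 = 13.333 d.
Difference = |40.755 − 13.333| = 27.421 ≈ 27.4 days.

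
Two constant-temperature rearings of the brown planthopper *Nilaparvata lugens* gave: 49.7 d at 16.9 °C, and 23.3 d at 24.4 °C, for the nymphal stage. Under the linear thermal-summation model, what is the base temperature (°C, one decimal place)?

Under the model K = D·(T − T_b), so D₁·(T₁ − T_b) = D₂·(T₂ − T_b).
49.7·(16.9 − T_b) = 23.3·(24.4 − T_b)
T_b = (49.7·16.9 − 23.3·24.4) / (49.7 − 23.3) = 271.41 / 26.4 = 10.281 °C ≈ 10.3 °C.

10.3 °C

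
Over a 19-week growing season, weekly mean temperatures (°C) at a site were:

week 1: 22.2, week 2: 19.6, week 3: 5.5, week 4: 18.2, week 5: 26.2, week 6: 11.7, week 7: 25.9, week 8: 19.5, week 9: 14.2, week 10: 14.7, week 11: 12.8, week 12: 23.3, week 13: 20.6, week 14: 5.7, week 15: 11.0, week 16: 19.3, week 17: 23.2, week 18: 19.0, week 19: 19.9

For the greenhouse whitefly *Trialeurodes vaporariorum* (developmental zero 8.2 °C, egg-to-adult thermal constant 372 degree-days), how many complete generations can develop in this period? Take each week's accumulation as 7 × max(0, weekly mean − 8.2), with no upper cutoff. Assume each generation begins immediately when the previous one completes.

Weekly DD (7 × max(0, T̄ − 8.2)): 98.0, 79.8, 0.0, 70.0, 126.0, 24.5, 123.9, 79.1, 42.0, 45.5, 32.2, 105.7, 86.8, 0.0, 19.6, 77.7, 105.0, 75.6, 81.9.
Season total = 1273.3 DD.
Complete generations = ⌊1273.3 / 372⌋ = 3.

3 generations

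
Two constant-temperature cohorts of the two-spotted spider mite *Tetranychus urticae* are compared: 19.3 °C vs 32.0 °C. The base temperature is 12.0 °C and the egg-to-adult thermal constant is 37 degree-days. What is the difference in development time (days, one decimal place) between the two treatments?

At 19.3 °C: 37 / (19.3 − 12.0) = 37 / 7.3 = 5.068 d.
At 32.0 °C: 37 / (32.0 − 12.0) = 37 / 20.0 = 1.850 d.
Difference = |5.068 − 1.850| = 3.218 ≈ 3.2 days.

3.2 days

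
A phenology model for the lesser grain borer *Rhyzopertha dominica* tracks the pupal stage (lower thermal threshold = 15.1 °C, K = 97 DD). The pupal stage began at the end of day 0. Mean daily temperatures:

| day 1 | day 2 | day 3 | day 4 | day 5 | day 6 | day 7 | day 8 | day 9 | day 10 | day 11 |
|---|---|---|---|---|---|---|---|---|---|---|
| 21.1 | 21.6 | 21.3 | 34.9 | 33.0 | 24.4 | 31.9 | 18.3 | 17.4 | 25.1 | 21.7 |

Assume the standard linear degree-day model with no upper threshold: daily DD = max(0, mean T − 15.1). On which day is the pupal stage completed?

day 10

Daily DD above 15.1 °C: 6.0, 6.5, 6.2, 19.8, 17.9, 9.3, 16.8, 3.2, 2.3, 10.0, 6.6.
Cumulative: 6.0, 12.5, 18.7, 38.5, 56.4, 65.7, 82.5, 85.7, 88.0, 98.0, 104.6.
The total first reaches 97 DD on day 10.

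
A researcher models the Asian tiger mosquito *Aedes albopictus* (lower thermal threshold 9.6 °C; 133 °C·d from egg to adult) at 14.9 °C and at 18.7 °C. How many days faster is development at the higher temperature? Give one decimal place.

At 14.9 °C: 133 / (14.9 − 9.6) = 133 / 5.3 = 25.094 d.
At 18.7 °C: 133 / (18.7 − 9.6) = 133 / 9.1 = 14.615 d.
Difference = |25.094 − 14.615| = 10.479 ≈ 10.5 days.

10.5 days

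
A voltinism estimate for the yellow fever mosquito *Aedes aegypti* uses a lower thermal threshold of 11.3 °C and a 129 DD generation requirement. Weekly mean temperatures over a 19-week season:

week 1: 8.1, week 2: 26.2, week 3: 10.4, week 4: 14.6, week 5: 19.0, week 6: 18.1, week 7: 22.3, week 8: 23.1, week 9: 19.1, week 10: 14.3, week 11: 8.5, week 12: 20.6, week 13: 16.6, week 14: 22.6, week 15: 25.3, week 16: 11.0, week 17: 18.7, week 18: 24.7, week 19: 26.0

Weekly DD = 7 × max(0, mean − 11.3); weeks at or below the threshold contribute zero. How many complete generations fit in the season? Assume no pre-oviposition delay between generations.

Weekly DD (7 × max(0, T̄ − 11.3)): 0.0, 104.3, 0.0, 23.1, 53.9, 47.6, 77.0, 82.6, 54.6, 21.0, 0.0, 65.1, 37.1, 79.1, 98.0, 0.0, 51.8, 93.8, 102.9.
Season total = 991.9 DD.
Complete generations = ⌊991.9 / 129⌋ = 7.

7 generations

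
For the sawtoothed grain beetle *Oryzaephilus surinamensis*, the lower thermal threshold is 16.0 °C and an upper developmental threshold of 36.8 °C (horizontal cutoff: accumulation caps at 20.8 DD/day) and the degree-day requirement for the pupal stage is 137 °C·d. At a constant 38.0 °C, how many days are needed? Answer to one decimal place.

6.6 days

Temperature 38.0 °C exceeds the upper threshold, so daily accumulation caps at 36.8 − 16.0 = 20.8 DD/day.
Duration = 137 / 20.8 = 6.587 ≈ 6.6 days.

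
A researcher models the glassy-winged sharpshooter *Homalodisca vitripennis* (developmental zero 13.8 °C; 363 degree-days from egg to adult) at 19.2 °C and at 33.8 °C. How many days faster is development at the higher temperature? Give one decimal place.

49.1 days

At 19.2 °C: 363 / (19.2 − 13.8) = 363 / 5.4 = 67.222 d.
At 33.8 °C: 363 / (33.8 − 13.8) = 363 / 20.0 = 18.150 d.
Difference = |67.222 − 18.150| = 49.072 ≈ 49.1 days.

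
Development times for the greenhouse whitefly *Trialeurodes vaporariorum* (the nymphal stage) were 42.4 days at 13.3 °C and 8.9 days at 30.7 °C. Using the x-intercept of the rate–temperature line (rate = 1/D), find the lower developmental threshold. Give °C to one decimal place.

8.7 °C

Equal thermal constants: D₁(T₁ − T_b) = D₂(T₂ − T_b).
42.4·(13.3 − T_b) = 8.9·(30.7 − T_b)
T_b = (42.4·13.3 − 8.9·30.7) / (42.4 − 8.9) = 290.69 / 33.5 = 8.677 °C ≈ 8.7 °C.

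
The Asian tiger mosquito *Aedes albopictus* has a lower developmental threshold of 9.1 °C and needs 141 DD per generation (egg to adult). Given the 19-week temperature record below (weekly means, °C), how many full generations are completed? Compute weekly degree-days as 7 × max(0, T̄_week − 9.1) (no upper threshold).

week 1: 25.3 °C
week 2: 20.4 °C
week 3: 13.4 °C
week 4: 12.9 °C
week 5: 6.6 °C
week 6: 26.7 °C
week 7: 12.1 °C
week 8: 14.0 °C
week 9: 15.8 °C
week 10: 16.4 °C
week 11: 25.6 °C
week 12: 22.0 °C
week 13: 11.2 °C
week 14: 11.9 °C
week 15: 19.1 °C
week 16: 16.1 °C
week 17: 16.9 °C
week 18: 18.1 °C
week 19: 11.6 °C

7 generations

Weekly DD (7 × max(0, T̄ − 9.1)): 113.4, 79.1, 30.1, 26.6, 0.0, 123.2, 21.0, 34.3, 46.9, 51.1, 115.5, 90.3, 14.7, 19.6, 70.0, 49.0, 54.6, 63.0, 17.5.
Season total = 1019.9 DD.
Complete generations = ⌊1019.9 / 141⌋ = 7.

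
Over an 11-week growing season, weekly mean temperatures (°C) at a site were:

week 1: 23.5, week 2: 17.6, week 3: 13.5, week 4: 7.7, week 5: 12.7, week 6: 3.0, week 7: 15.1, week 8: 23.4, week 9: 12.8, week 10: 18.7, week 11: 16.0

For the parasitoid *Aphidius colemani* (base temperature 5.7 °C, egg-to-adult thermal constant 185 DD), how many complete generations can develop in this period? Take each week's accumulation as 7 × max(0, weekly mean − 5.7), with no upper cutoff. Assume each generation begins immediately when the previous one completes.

Weekly DD (7 × max(0, T̄ − 5.7)): 124.6, 83.3, 54.6, 14.0, 49.0, 0.0, 65.8, 123.9, 49.7, 91.0, 72.1.
Season total = 728.0 DD.
Complete generations = ⌊728.0 / 185⌋ = 3.

3 generations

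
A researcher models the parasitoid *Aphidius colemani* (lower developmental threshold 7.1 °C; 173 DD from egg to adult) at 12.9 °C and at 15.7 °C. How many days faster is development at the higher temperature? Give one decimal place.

9.7 days

At 12.9 °C: 173 / (12.9 − 7.1) = 173 / 5.8 = 29.828 d.
At 15.7 °C: 173 / (15.7 − 7.1) = 173 / 8.6 = 20.116 d.
Difference = |29.828 − 20.116| = 9.711 ≈ 9.7 days.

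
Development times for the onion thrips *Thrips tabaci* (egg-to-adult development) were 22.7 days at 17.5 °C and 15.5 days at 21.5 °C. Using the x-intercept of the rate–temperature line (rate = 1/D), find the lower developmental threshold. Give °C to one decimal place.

8.9 °C

Under the model K = D·(T − T_b), so D₁·(T₁ − T_b) = D₂·(T₂ − T_b).
22.7·(17.5 − T_b) = 15.5·(21.5 − T_b)
T_b = (22.7·17.5 − 15.5·21.5) / (22.7 − 15.5) = 64.00 / 7.2 = 8.889 °C ≈ 8.9 °C.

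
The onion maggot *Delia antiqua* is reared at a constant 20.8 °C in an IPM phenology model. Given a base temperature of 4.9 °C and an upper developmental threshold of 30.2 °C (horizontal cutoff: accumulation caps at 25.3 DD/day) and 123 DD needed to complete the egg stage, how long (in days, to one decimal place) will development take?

Daily accumulation = 20.8 − 4.9 = 15.9 DD/day.
Duration = 123 / 15.9 = 7.736 ≈ 7.7 days.

7.7 days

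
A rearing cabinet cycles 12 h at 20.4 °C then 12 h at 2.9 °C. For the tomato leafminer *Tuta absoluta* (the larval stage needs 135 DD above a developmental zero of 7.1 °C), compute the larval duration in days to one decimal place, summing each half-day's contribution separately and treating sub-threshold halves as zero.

20.3 days

Day half: max(0, 20.4 − 7.1) × 0.5 = 13.3 × 0.5 = 6.65 DD.
Night half: max(0, 2.9 − 7.1) × 0.5 = 0.0 × 0.5 = 0.00 DD.
Per 24 h: 6.65 DD/day.
Duration = 135 / 6.65 = 20.301 ≈ 20.3 days.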